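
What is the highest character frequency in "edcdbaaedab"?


Input: edcdbaaedab
Character counts:
  'a': 3
  'b': 2
  'c': 1
  'd': 3
  'e': 2
Maximum frequency: 3

3


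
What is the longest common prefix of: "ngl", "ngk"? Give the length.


Words: ngl, ngk
  Position 0: all 'n' => match
  Position 1: all 'g' => match
  Position 2: ('l', 'k') => mismatch, stop
LCP = "ng" (length 2)

2


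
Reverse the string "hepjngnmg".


Input: hepjngnmg
Reading characters right to left:
  Position 8: 'g'
  Position 7: 'm'
  Position 6: 'n'
  Position 5: 'g'
  Position 4: 'n'
  Position 3: 'j'
  Position 2: 'p'
  Position 1: 'e'
  Position 0: 'h'
Reversed: gmngnjpeh

gmngnjpeh


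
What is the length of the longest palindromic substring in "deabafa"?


Input: "deabafa"
Checking substrings for palindromes:
  [2:5] "aba" (len 3) => palindrome
  [4:7] "afa" (len 3) => palindrome
Longest palindromic substring: "aba" with length 3

3


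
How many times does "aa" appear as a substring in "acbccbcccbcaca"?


Searching for "aa" in "acbccbcccbcaca"
Scanning each position:
  Position 0: "ac" => no
  Position 1: "cb" => no
  Position 2: "bc" => no
  Position 3: "cc" => no
  Position 4: "cb" => no
  Position 5: "bc" => no
  Position 6: "cc" => no
  Position 7: "cc" => no
  Position 8: "cb" => no
  Position 9: "bc" => no
  Position 10: "ca" => no
  Position 11: "ac" => no
  Position 12: "ca" => no
Total occurrences: 0

0


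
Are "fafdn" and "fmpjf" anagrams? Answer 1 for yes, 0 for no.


Strings: "fafdn", "fmpjf"
Sorted first:  adffn
Sorted second: ffjmp
Differ at position 0: 'a' vs 'f' => not anagrams

0


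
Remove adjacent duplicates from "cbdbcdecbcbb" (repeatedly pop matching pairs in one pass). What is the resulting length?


Input: cbdbcdecbcbb
Stack-based adjacent duplicate removal:
  Read 'c': push. Stack: c
  Read 'b': push. Stack: cb
  Read 'd': push. Stack: cbd
  Read 'b': push. Stack: cbdb
  Read 'c': push. Stack: cbdbc
  Read 'd': push. Stack: cbdbcd
  Read 'e': push. Stack: cbdbcde
  Read 'c': push. Stack: cbdbcdec
  Read 'b': push. Stack: cbdbcdecb
  Read 'c': push. Stack: cbdbcdecbc
  Read 'b': push. Stack: cbdbcdecbcb
  Read 'b': matches stack top 'b' => pop. Stack: cbdbcdecbc
Final stack: "cbdbcdecbc" (length 10)

10


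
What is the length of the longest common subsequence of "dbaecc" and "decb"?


LCS of "dbaecc" and "decb"
DP table:
           d    e    c    b
      0    0    0    0    0
  d   0    1    1    1    1
  b   0    1    1    1    2
  a   0    1    1    1    2
  e   0    1    2    2    2
  c   0    1    2    3    3
  c   0    1    2    3    3
LCS length = dp[6][4] = 3

3


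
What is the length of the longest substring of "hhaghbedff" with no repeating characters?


Input: "hhaghbedff"
Sliding window (track last position of each char):
  Position 0 ('h'): window [0,0] length 1 -- new best
  Position 1 ('h'): repeat (last at 0), move window start to 1
  Position 1 ('h'): window [1,1] length 1
  Position 2 ('a'): window [1,2] length 2 -- new best
  Position 3 ('g'): window [1,3] length 3 -- new best
  Position 4 ('h'): repeat (last at 1), move window start to 2
  Position 4 ('h'): window [2,4] length 3
  Position 5 ('b'): window [2,5] length 4 -- new best
  Position 6 ('e'): window [2,6] length 5 -- new best
  Position 7 ('d'): window [2,7] length 6 -- new best
  Position 8 ('f'): window [2,8] length 7 -- new best
  Position 9 ('f'): repeat (last at 8), move window start to 9
  Position 9 ('f'): window [9,9] length 1
Longest substring with no repeats: "aghbedf" with length 7

7


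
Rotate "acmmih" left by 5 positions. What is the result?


Input: "acmmih", rotate left by 5
First 5 characters: "acmmi"
Remaining characters: "h"
Concatenate remaining + first: "h" + "acmmi" = "hacmmi"

hacmmi


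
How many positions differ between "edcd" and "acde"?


Comparing "edcd" and "acde" position by position:
  Position 0: 'e' vs 'a' => DIFFER
  Position 1: 'd' vs 'c' => DIFFER
  Position 2: 'c' vs 'd' => DIFFER
  Position 3: 'd' vs 'e' => DIFFER
Positions that differ: 4

4


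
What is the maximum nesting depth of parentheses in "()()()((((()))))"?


Input: "()()()((((()))))"
Tracking depth:
  Position 0 '(': depth becomes 1
  Position 1 ')': depth becomes 0
  Position 2 '(': depth becomes 1
  Position 3 ')': depth becomes 0
  Position 4 '(': depth becomes 1
  Position 5 ')': depth becomes 0
  Position 6 '(': depth becomes 1
  Position 7 '(': depth becomes 2
  Position 8 '(': depth becomes 3
  Position 9 '(': depth becomes 4
  Position 10 '(': depth becomes 5
  Position 11 ')': depth becomes 4
  Position 12 ')': depth becomes 3
  Position 13 ')': depth becomes 2
  Position 14 ')': depth becomes 1
  Position 15 ')': depth becomes 0
Maximum depth reached: 5

5


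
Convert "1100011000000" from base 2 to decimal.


Input: "1100011000000" in base 2
Positional expansion:
  Digit '1' (value 1) x 2^12 = 4096
  Digit '1' (value 1) x 2^11 = 2048
  Digit '0' (value 0) x 2^10 = 0
  Digit '0' (value 0) x 2^9 = 0
  Digit '0' (value 0) x 2^8 = 0
  Digit '1' (value 1) x 2^7 = 128
  Digit '1' (value 1) x 2^6 = 64
  Digit '0' (value 0) x 2^5 = 0
  Digit '0' (value 0) x 2^4 = 0
  Digit '0' (value 0) x 2^3 = 0
  Digit '0' (value 0) x 2^2 = 0
  Digit '0' (value 0) x 2^1 = 0
  Digit '0' (value 0) x 2^0 = 0
Sum = 6336

6336


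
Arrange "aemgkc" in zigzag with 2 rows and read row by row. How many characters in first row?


Zigzag "aemgkc" into 2 rows:
Placing characters:
  'a' => row 0
  'e' => row 1
  'm' => row 0
  'g' => row 1
  'k' => row 0
  'c' => row 1
Rows:
  Row 0: "amk"
  Row 1: "egc"
First row length: 3

3


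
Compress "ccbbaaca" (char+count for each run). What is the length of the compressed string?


Input: ccbbaaca
Runs:
  'c' x 2 => "c2"
  'b' x 2 => "b2"
  'a' x 2 => "a2"
  'c' x 1 => "c1"
  'a' x 1 => "a1"
Compressed: "c2b2a2c1a1"
Compressed length: 10

10


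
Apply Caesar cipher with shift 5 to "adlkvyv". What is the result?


Caesar cipher: shift "adlkvyv" by 5
  'a' (pos 0) + 5 = pos 5 = 'f'
  'd' (pos 3) + 5 = pos 8 = 'i'
  'l' (pos 11) + 5 = pos 16 = 'q'
  'k' (pos 10) + 5 = pos 15 = 'p'
  'v' (pos 21) + 5 = pos 0 = 'a'
  'y' (pos 24) + 5 = pos 3 = 'd'
  'v' (pos 21) + 5 = pos 0 = 'a'
Result: fiqpada

fiqpada


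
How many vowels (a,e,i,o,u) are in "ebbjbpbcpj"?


Input: ebbjbpbcpj
Checking each character:
  'e' at position 0: vowel (running total: 1)
  'b' at position 1: consonant
  'b' at position 2: consonant
  'j' at position 3: consonant
  'b' at position 4: consonant
  'p' at position 5: consonant
  'b' at position 6: consonant
  'c' at position 7: consonant
  'p' at position 8: consonant
  'j' at position 9: consonant
Total vowels: 1

1


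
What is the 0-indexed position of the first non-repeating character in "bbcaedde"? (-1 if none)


Input: bbcaedde
Character frequencies:
  'a': 1
  'b': 2
  'c': 1
  'd': 2
  'e': 2
Scanning left to right for freq == 1:
  Position 0 ('b'): freq=2, skip
  Position 1 ('b'): freq=2, skip
  Position 2 ('c'): unique! => answer = 2

2


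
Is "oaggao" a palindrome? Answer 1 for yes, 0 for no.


Input: oaggao
Reversed: oaggao
  Compare pos 0 ('o') with pos 5 ('o'): match
  Compare pos 1 ('a') with pos 4 ('a'): match
  Compare pos 2 ('g') with pos 3 ('g'): match
Result: palindrome

1


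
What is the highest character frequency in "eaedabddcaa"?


Input: eaedabddcaa
Character counts:
  'a': 4
  'b': 1
  'c': 1
  'd': 3
  'e': 2
Maximum frequency: 4

4


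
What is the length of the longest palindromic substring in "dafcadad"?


Input: "dafcadad"
Checking substrings for palindromes:
  [4:7] "ada" (len 3) => palindrome
  [5:8] "dad" (len 3) => palindrome
Longest palindromic substring: "ada" with length 3

3


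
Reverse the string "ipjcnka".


Input: ipjcnka
Reading characters right to left:
  Position 6: 'a'
  Position 5: 'k'
  Position 4: 'n'
  Position 3: 'c'
  Position 2: 'j'
  Position 1: 'p'
  Position 0: 'i'
Reversed: akncjpi

akncjpi


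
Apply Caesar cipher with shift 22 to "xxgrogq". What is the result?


Caesar cipher: shift "xxgrogq" by 22
  'x' (pos 23) + 22 = pos 19 = 't'
  'x' (pos 23) + 22 = pos 19 = 't'
  'g' (pos 6) + 22 = pos 2 = 'c'
  'r' (pos 17) + 22 = pos 13 = 'n'
  'o' (pos 14) + 22 = pos 10 = 'k'
  'g' (pos 6) + 22 = pos 2 = 'c'
  'q' (pos 16) + 22 = pos 12 = 'm'
Result: ttcnkcm

ttcnkcm


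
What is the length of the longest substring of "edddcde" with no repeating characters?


Input: "edddcde"
Sliding window (track last position of each char):
  Position 0 ('e'): window [0,0] length 1 -- new best
  Position 1 ('d'): window [0,1] length 2 -- new best
  Position 2 ('d'): repeat (last at 1), move window start to 2
  Position 2 ('d'): window [2,2] length 1
  Position 3 ('d'): repeat (last at 2), move window start to 3
  Position 3 ('d'): window [3,3] length 1
  Position 4 ('c'): window [3,4] length 2
  Position 5 ('d'): repeat (last at 3), move window start to 4
  Position 5 ('d'): window [4,5] length 2
  Position 6 ('e'): window [4,6] length 3 -- new best
Longest substring with no repeats: "cde" with length 3

3


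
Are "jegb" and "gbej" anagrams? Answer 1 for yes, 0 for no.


Strings: "jegb", "gbej"
Sorted first:  begj
Sorted second: begj
Sorted forms match => anagrams

1


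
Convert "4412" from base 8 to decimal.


Input: "4412" in base 8
Positional expansion:
  Digit '4' (value 4) x 8^3 = 2048
  Digit '4' (value 4) x 8^2 = 256
  Digit '1' (value 1) x 8^1 = 8
  Digit '2' (value 2) x 8^0 = 2
Sum = 2314

2314


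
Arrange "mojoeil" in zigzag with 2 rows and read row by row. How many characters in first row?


Zigzag "mojoeil" into 2 rows:
Placing characters:
  'm' => row 0
  'o' => row 1
  'j' => row 0
  'o' => row 1
  'e' => row 0
  'i' => row 1
  'l' => row 0
Rows:
  Row 0: "mjel"
  Row 1: "ooi"
First row length: 4

4


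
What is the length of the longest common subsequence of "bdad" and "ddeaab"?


LCS of "bdad" and "ddeaab"
DP table:
           d    d    e    a    a    b
      0    0    0    0    0    0    0
  b   0    0    0    0    0    0    1
  d   0    1    1    1    1    1    1
  a   0    1    1    1    2    2    2
  d   0    1    2    2    2    2    2
LCS length = dp[4][6] = 2

2


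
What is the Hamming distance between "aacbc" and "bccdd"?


Comparing "aacbc" and "bccdd" position by position:
  Position 0: 'a' vs 'b' => differ
  Position 1: 'a' vs 'c' => differ
  Position 2: 'c' vs 'c' => same
  Position 3: 'b' vs 'd' => differ
  Position 4: 'c' vs 'd' => differ
Total differences (Hamming distance): 4

4


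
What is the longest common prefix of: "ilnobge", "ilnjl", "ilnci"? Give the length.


Words: ilnobge, ilnjl, ilnci
  Position 0: all 'i' => match
  Position 1: all 'l' => match
  Position 2: all 'n' => match
  Position 3: ('o', 'j', 'c') => mismatch, stop
LCP = "iln" (length 3)

3


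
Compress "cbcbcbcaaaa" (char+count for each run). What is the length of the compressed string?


Input: cbcbcbcaaaa
Runs:
  'c' x 1 => "c1"
  'b' x 1 => "b1"
  'c' x 1 => "c1"
  'b' x 1 => "b1"
  'c' x 1 => "c1"
  'b' x 1 => "b1"
  'c' x 1 => "c1"
  'a' x 4 => "a4"
Compressed: "c1b1c1b1c1b1c1a4"
Compressed length: 16

16


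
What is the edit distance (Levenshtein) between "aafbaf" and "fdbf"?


Computing edit distance: "aafbaf" -> "fdbf"
DP table:
           f    d    b    f
      0    1    2    3    4
  a   1    1    2    3    4
  a   2    2    2    3    4
  f   3    2    3    3    3
  b   4    3    3    3    4
  a   5    4    4    4    4
  f   6    5    5    5    4
Edit distance = dp[6][4] = 4

4


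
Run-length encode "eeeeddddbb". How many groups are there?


Input: eeeeddddbb
Scanning for consecutive runs:
  Group 1: 'e' x 4 (positions 0-3)
  Group 2: 'd' x 4 (positions 4-7)
  Group 3: 'b' x 2 (positions 8-9)
Total groups: 3

3


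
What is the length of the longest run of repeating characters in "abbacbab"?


Input: "abbacbab"
Scanning for longest run:
  Position 1 ('b'): new char, reset run to 1
  Position 2 ('b'): continues run of 'b', length=2
  Position 3 ('a'): new char, reset run to 1
  Position 4 ('c'): new char, reset run to 1
  Position 5 ('b'): new char, reset run to 1
  Position 6 ('a'): new char, reset run to 1
  Position 7 ('b'): new char, reset run to 1
Longest run: 'b' with length 2

2


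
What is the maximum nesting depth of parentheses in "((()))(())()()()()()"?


Input: "((()))(())()()()()()"
Tracking depth:
  Position 0 '(': depth becomes 1
  Position 1 '(': depth becomes 2
  Position 2 '(': depth becomes 3
  Position 3 ')': depth becomes 2
  Position 4 ')': depth becomes 1
  Position 5 ')': depth becomes 0
  Position 6 '(': depth becomes 1
  Position 7 '(': depth becomes 2
  Position 8 ')': depth becomes 1
  Position 9 ')': depth becomes 0
  Position 10 '(': depth becomes 1
  Position 11 ')': depth becomes 0
  Position 12 '(': depth becomes 1
  Position 13 ')': depth becomes 0
  Position 14 '(': depth becomes 1
  Position 15 ')': depth becomes 0
  Position 16 '(': depth becomes 1
  Position 17 ')': depth becomes 0
  Position 18 '(': depth becomes 1
  Position 19 ')': depth becomes 0
Maximum depth reached: 3

3


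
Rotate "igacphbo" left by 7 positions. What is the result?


Input: "igacphbo", rotate left by 7
First 7 characters: "igacphb"
Remaining characters: "o"
Concatenate remaining + first: "o" + "igacphb" = "oigacphb"

oigacphb


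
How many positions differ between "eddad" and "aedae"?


Comparing "eddad" and "aedae" position by position:
  Position 0: 'e' vs 'a' => DIFFER
  Position 1: 'd' vs 'e' => DIFFER
  Position 2: 'd' vs 'd' => same
  Position 3: 'a' vs 'a' => same
  Position 4: 'd' vs 'e' => DIFFER
Positions that differ: 3

3


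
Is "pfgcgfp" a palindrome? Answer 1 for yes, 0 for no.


Input: pfgcgfp
Reversed: pfgcgfp
  Compare pos 0 ('p') with pos 6 ('p'): match
  Compare pos 1 ('f') with pos 5 ('f'): match
  Compare pos 2 ('g') with pos 4 ('g'): match
Result: palindrome

1


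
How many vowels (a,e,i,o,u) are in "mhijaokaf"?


Input: mhijaokaf
Checking each character:
  'm' at position 0: consonant
  'h' at position 1: consonant
  'i' at position 2: vowel (running total: 1)
  'j' at position 3: consonant
  'a' at position 4: vowel (running total: 2)
  'o' at position 5: vowel (running total: 3)
  'k' at position 6: consonant
  'a' at position 7: vowel (running total: 4)
  'f' at position 8: consonant
Total vowels: 4

4


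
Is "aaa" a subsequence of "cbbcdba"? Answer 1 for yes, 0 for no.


Check if "aaa" is a subsequence of "cbbcdba"
Greedy scan:
  Position 0 ('c'): no match needed
  Position 1 ('b'): no match needed
  Position 2 ('b'): no match needed
  Position 3 ('c'): no match needed
  Position 4 ('d'): no match needed
  Position 5 ('b'): no match needed
  Position 6 ('a'): matches sub[0] = 'a'
Only matched 1/3 characters => not a subsequence

0


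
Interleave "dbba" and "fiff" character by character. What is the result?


Interleaving "dbba" and "fiff":
  Position 0: 'd' from first, 'f' from second => "df"
  Position 1: 'b' from first, 'i' from second => "bi"
  Position 2: 'b' from first, 'f' from second => "bf"
  Position 3: 'a' from first, 'f' from second => "af"
Result: dfbibfaf

dfbibfaf


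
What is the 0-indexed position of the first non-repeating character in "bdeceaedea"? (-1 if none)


Input: bdeceaedea
Character frequencies:
  'a': 2
  'b': 1
  'c': 1
  'd': 2
  'e': 4
Scanning left to right for freq == 1:
  Position 0 ('b'): unique! => answer = 0

0


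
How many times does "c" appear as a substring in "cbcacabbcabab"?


Searching for "c" in "cbcacabbcabab"
Scanning each position:
  Position 0: "c" => MATCH
  Position 1: "b" => no
  Position 2: "c" => MATCH
  Position 3: "a" => no
  Position 4: "c" => MATCH
  Position 5: "a" => no
  Position 6: "b" => no
  Position 7: "b" => no
  Position 8: "c" => MATCH
  Position 9: "a" => no
  Position 10: "b" => no
  Position 11: "a" => no
  Position 12: "b" => no
Total occurrences: 4

4


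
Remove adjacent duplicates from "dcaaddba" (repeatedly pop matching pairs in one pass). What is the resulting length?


Input: dcaaddba
Stack-based adjacent duplicate removal:
  Read 'd': push. Stack: d
  Read 'c': push. Stack: dc
  Read 'a': push. Stack: dca
  Read 'a': matches stack top 'a' => pop. Stack: dc
  Read 'd': push. Stack: dcd
  Read 'd': matches stack top 'd' => pop. Stack: dc
  Read 'b': push. Stack: dcb
  Read 'a': push. Stack: dcba
Final stack: "dcba" (length 4)

4


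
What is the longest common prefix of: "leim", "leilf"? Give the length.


Words: leim, leilf
  Position 0: all 'l' => match
  Position 1: all 'e' => match
  Position 2: all 'i' => match
  Position 3: ('m', 'l') => mismatch, stop
LCP = "lei" (length 3)

3


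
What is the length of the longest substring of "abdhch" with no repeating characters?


Input: "abdhch"
Sliding window (track last position of each char):
  Position 0 ('a'): window [0,0] length 1 -- new best
  Position 1 ('b'): window [0,1] length 2 -- new best
  Position 2 ('d'): window [0,2] length 3 -- new best
  Position 3 ('h'): window [0,3] length 4 -- new best
  Position 4 ('c'): window [0,4] length 5 -- new best
  Position 5 ('h'): repeat (last at 3), move window start to 4
  Position 5 ('h'): window [4,5] length 2
Longest substring with no repeats: "abdhc" with length 5

5


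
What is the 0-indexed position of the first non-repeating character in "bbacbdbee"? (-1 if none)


Input: bbacbdbee
Character frequencies:
  'a': 1
  'b': 4
  'c': 1
  'd': 1
  'e': 2
Scanning left to right for freq == 1:
  Position 0 ('b'): freq=4, skip
  Position 1 ('b'): freq=4, skip
  Position 2 ('a'): unique! => answer = 2

2


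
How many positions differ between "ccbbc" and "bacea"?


Comparing "ccbbc" and "bacea" position by position:
  Position 0: 'c' vs 'b' => DIFFER
  Position 1: 'c' vs 'a' => DIFFER
  Position 2: 'b' vs 'c' => DIFFER
  Position 3: 'b' vs 'e' => DIFFER
  Position 4: 'c' vs 'a' => DIFFER
Positions that differ: 5

5


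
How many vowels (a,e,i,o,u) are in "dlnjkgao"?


Input: dlnjkgao
Checking each character:
  'd' at position 0: consonant
  'l' at position 1: consonant
  'n' at position 2: consonant
  'j' at position 3: consonant
  'k' at position 4: consonant
  'g' at position 5: consonant
  'a' at position 6: vowel (running total: 1)
  'o' at position 7: vowel (running total: 2)
Total vowels: 2

2


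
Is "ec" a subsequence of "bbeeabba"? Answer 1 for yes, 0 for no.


Check if "ec" is a subsequence of "bbeeabba"
Greedy scan:
  Position 0 ('b'): no match needed
  Position 1 ('b'): no match needed
  Position 2 ('e'): matches sub[0] = 'e'
  Position 3 ('e'): no match needed
  Position 4 ('a'): no match needed
  Position 5 ('b'): no match needed
  Position 6 ('b'): no match needed
  Position 7 ('a'): no match needed
Only matched 1/2 characters => not a subsequence

0


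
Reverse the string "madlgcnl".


Input: madlgcnl
Reading characters right to left:
  Position 7: 'l'
  Position 6: 'n'
  Position 5: 'c'
  Position 4: 'g'
  Position 3: 'l'
  Position 2: 'd'
  Position 1: 'a'
  Position 0: 'm'
Reversed: lncgldam

lncgldam


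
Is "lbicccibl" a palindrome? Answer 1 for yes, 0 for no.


Input: lbicccibl
Reversed: lbicccibl
  Compare pos 0 ('l') with pos 8 ('l'): match
  Compare pos 1 ('b') with pos 7 ('b'): match
  Compare pos 2 ('i') with pos 6 ('i'): match
  Compare pos 3 ('c') with pos 5 ('c'): match
Result: palindrome

1


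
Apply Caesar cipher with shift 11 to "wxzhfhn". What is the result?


Caesar cipher: shift "wxzhfhn" by 11
  'w' (pos 22) + 11 = pos 7 = 'h'
  'x' (pos 23) + 11 = pos 8 = 'i'
  'z' (pos 25) + 11 = pos 10 = 'k'
  'h' (pos 7) + 11 = pos 18 = 's'
  'f' (pos 5) + 11 = pos 16 = 'q'
  'h' (pos 7) + 11 = pos 18 = 's'
  'n' (pos 13) + 11 = pos 24 = 'y'
Result: hiksqsy

hiksqsy


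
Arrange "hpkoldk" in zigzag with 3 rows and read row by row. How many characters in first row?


Zigzag "hpkoldk" into 3 rows:
Placing characters:
  'h' => row 0
  'p' => row 1
  'k' => row 2
  'o' => row 1
  'l' => row 0
  'd' => row 1
  'k' => row 2
Rows:
  Row 0: "hl"
  Row 1: "pod"
  Row 2: "kk"
First row length: 2

2


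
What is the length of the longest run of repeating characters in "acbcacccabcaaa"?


Input: "acbcacccabcaaa"
Scanning for longest run:
  Position 1 ('c'): new char, reset run to 1
  Position 2 ('b'): new char, reset run to 1
  Position 3 ('c'): new char, reset run to 1
  Position 4 ('a'): new char, reset run to 1
  Position 5 ('c'): new char, reset run to 1
  Position 6 ('c'): continues run of 'c', length=2
  Position 7 ('c'): continues run of 'c', length=3
  Position 8 ('a'): new char, reset run to 1
  Position 9 ('b'): new char, reset run to 1
  Position 10 ('c'): new char, reset run to 1
  Position 11 ('a'): new char, reset run to 1
  Position 12 ('a'): continues run of 'a', length=2
  Position 13 ('a'): continues run of 'a', length=3
Longest run: 'c' with length 3

3


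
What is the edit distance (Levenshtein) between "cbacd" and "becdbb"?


Computing edit distance: "cbacd" -> "becdbb"
DP table:
           b    e    c    d    b    b
      0    1    2    3    4    5    6
  c   1    1    2    2    3    4    5
  b   2    1    2    3    3    3    4
  a   3    2    2    3    4    4    4
  c   4    3    3    2    3    4    5
  d   5    4    4    3    2    3    4
Edit distance = dp[5][6] = 4

4


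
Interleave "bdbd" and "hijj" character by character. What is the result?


Interleaving "bdbd" and "hijj":
  Position 0: 'b' from first, 'h' from second => "bh"
  Position 1: 'd' from first, 'i' from second => "di"
  Position 2: 'b' from first, 'j' from second => "bj"
  Position 3: 'd' from first, 'j' from second => "dj"
Result: bhdibjdj

bhdibjdj


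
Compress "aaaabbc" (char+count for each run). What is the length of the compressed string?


Input: aaaabbc
Runs:
  'a' x 4 => "a4"
  'b' x 2 => "b2"
  'c' x 1 => "c1"
Compressed: "a4b2c1"
Compressed length: 6

6


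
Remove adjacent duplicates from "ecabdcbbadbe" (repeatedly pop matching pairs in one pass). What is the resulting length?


Input: ecabdcbbadbe
Stack-based adjacent duplicate removal:
  Read 'e': push. Stack: e
  Read 'c': push. Stack: ec
  Read 'a': push. Stack: eca
  Read 'b': push. Stack: ecab
  Read 'd': push. Stack: ecabd
  Read 'c': push. Stack: ecabdc
  Read 'b': push. Stack: ecabdcb
  Read 'b': matches stack top 'b' => pop. Stack: ecabdc
  Read 'a': push. Stack: ecabdca
  Read 'd': push. Stack: ecabdcad
  Read 'b': push. Stack: ecabdcadb
  Read 'e': push. Stack: ecabdcadbe
Final stack: "ecabdcadbe" (length 10)

10


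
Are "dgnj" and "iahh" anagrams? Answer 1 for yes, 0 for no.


Strings: "dgnj", "iahh"
Sorted first:  dgjn
Sorted second: ahhi
Differ at position 0: 'd' vs 'a' => not anagrams

0


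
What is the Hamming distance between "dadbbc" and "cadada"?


Comparing "dadbbc" and "cadada" position by position:
  Position 0: 'd' vs 'c' => differ
  Position 1: 'a' vs 'a' => same
  Position 2: 'd' vs 'd' => same
  Position 3: 'b' vs 'a' => differ
  Position 4: 'b' vs 'd' => differ
  Position 5: 'c' vs 'a' => differ
Total differences (Hamming distance): 4

4


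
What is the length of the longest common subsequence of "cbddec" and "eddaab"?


LCS of "cbddec" and "eddaab"
DP table:
           e    d    d    a    a    b
      0    0    0    0    0    0    0
  c   0    0    0    0    0    0    0
  b   0    0    0    0    0    0    1
  d   0    0    1    1    1    1    1
  d   0    0    1    2    2    2    2
  e   0    1    1    2    2    2    2
  c   0    1    1    2    2    2    2
LCS length = dp[6][6] = 2

2


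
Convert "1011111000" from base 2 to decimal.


Input: "1011111000" in base 2
Positional expansion:
  Digit '1' (value 1) x 2^9 = 512
  Digit '0' (value 0) x 2^8 = 0
  Digit '1' (value 1) x 2^7 = 128
  Digit '1' (value 1) x 2^6 = 64
  Digit '1' (value 1) x 2^5 = 32
  Digit '1' (value 1) x 2^4 = 16
  Digit '1' (value 1) x 2^3 = 8
  Digit '0' (value 0) x 2^2 = 0
  Digit '0' (value 0) x 2^1 = 0
  Digit '0' (value 0) x 2^0 = 0
Sum = 760

760


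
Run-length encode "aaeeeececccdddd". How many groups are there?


Input: aaeeeececccdddd
Scanning for consecutive runs:
  Group 1: 'a' x 2 (positions 0-1)
  Group 2: 'e' x 4 (positions 2-5)
  Group 3: 'c' x 1 (positions 6-6)
  Group 4: 'e' x 1 (positions 7-7)
  Group 5: 'c' x 3 (positions 8-10)
  Group 6: 'd' x 4 (positions 11-14)
Total groups: 6

6


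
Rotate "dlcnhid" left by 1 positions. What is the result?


Input: "dlcnhid", rotate left by 1
First 1 characters: "d"
Remaining characters: "lcnhid"
Concatenate remaining + first: "lcnhid" + "d" = "lcnhidd"

lcnhidd


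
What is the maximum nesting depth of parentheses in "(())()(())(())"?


Input: "(())()(())(())"
Tracking depth:
  Position 0 '(': depth becomes 1
  Position 1 '(': depth becomes 2
  Position 2 ')': depth becomes 1
  Position 3 ')': depth becomes 0
  Position 4 '(': depth becomes 1
  Position 5 ')': depth becomes 0
  Position 6 '(': depth becomes 1
  Position 7 '(': depth becomes 2
  Position 8 ')': depth becomes 1
  Position 9 ')': depth becomes 0
  Position 10 '(': depth becomes 1
  Position 11 '(': depth becomes 2
  Position 12 ')': depth becomes 1
  Position 13 ')': depth becomes 0
Maximum depth reached: 2

2


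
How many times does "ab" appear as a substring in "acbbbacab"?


Searching for "ab" in "acbbbacab"
Scanning each position:
  Position 0: "ac" => no
  Position 1: "cb" => no
  Position 2: "bb" => no
  Position 3: "bb" => no
  Position 4: "ba" => no
  Position 5: "ac" => no
  Position 6: "ca" => no
  Position 7: "ab" => MATCH
Total occurrences: 1

1


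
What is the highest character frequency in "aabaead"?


Input: aabaead
Character counts:
  'a': 4
  'b': 1
  'd': 1
  'e': 1
Maximum frequency: 4

4


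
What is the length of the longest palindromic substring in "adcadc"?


Input: "adcadc"
Checking substrings for palindromes:
  No multi-char palindromic substrings found
Longest palindromic substring: "a" with length 1

1


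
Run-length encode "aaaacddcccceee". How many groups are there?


Input: aaaacddcccceee
Scanning for consecutive runs:
  Group 1: 'a' x 4 (positions 0-3)
  Group 2: 'c' x 1 (positions 4-4)
  Group 3: 'd' x 2 (positions 5-6)
  Group 4: 'c' x 4 (positions 7-10)
  Group 5: 'e' x 3 (positions 11-13)
Total groups: 5

5


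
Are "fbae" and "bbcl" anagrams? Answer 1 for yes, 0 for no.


Strings: "fbae", "bbcl"
Sorted first:  abef
Sorted second: bbcl
Differ at position 0: 'a' vs 'b' => not anagrams

0


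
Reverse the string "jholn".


Input: jholn
Reading characters right to left:
  Position 4: 'n'
  Position 3: 'l'
  Position 2: 'o'
  Position 1: 'h'
  Position 0: 'j'
Reversed: nlohj

nlohj


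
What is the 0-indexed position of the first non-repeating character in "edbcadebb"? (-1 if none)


Input: edbcadebb
Character frequencies:
  'a': 1
  'b': 3
  'c': 1
  'd': 2
  'e': 2
Scanning left to right for freq == 1:
  Position 0 ('e'): freq=2, skip
  Position 1 ('d'): freq=2, skip
  Position 2 ('b'): freq=3, skip
  Position 3 ('c'): unique! => answer = 3

3


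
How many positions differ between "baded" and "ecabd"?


Comparing "baded" and "ecabd" position by position:
  Position 0: 'b' vs 'e' => DIFFER
  Position 1: 'a' vs 'c' => DIFFER
  Position 2: 'd' vs 'a' => DIFFER
  Position 3: 'e' vs 'b' => DIFFER
  Position 4: 'd' vs 'd' => same
Positions that differ: 4

4


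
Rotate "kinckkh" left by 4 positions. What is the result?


Input: "kinckkh", rotate left by 4
First 4 characters: "kinc"
Remaining characters: "kkh"
Concatenate remaining + first: "kkh" + "kinc" = "kkhkinc"

kkhkinc


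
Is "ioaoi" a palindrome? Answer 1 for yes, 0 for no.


Input: ioaoi
Reversed: ioaoi
  Compare pos 0 ('i') with pos 4 ('i'): match
  Compare pos 1 ('o') with pos 3 ('o'): match
Result: palindrome

1


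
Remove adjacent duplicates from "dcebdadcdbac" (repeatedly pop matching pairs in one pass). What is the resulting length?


Input: dcebdadcdbac
Stack-based adjacent duplicate removal:
  Read 'd': push. Stack: d
  Read 'c': push. Stack: dc
  Read 'e': push. Stack: dce
  Read 'b': push. Stack: dceb
  Read 'd': push. Stack: dcebd
  Read 'a': push. Stack: dcebda
  Read 'd': push. Stack: dcebdad
  Read 'c': push. Stack: dcebdadc
  Read 'd': push. Stack: dcebdadcd
  Read 'b': push. Stack: dcebdadcdb
  Read 'a': push. Stack: dcebdadcdba
  Read 'c': push. Stack: dcebdadcdbac
Final stack: "dcebdadcdbac" (length 12)

12


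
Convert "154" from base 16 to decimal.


Input: "154" in base 16
Positional expansion:
  Digit '1' (value 1) x 16^2 = 256
  Digit '5' (value 5) x 16^1 = 80
  Digit '4' (value 4) x 16^0 = 4
Sum = 340

340


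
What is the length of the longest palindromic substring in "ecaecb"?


Input: "ecaecb"
Checking substrings for palindromes:
  No multi-char palindromic substrings found
Longest palindromic substring: "e" with length 1

1


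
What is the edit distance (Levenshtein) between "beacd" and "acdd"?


Computing edit distance: "beacd" -> "acdd"
DP table:
           a    c    d    d
      0    1    2    3    4
  b   1    1    2    3    4
  e   2    2    2    3    4
  a   3    2    3    3    4
  c   4    3    2    3    4
  d   5    4    3    2    3
Edit distance = dp[5][4] = 3

3


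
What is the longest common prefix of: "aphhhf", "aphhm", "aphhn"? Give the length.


Words: aphhhf, aphhm, aphhn
  Position 0: all 'a' => match
  Position 1: all 'p' => match
  Position 2: all 'h' => match
  Position 3: all 'h' => match
  Position 4: ('h', 'm', 'n') => mismatch, stop
LCP = "aphh" (length 4)

4


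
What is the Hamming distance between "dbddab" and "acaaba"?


Comparing "dbddab" and "acaaba" position by position:
  Position 0: 'd' vs 'a' => differ
  Position 1: 'b' vs 'c' => differ
  Position 2: 'd' vs 'a' => differ
  Position 3: 'd' vs 'a' => differ
  Position 4: 'a' vs 'b' => differ
  Position 5: 'b' vs 'a' => differ
Total differences (Hamming distance): 6

6


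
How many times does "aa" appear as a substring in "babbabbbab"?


Searching for "aa" in "babbabbbab"
Scanning each position:
  Position 0: "ba" => no
  Position 1: "ab" => no
  Position 2: "bb" => no
  Position 3: "ba" => no
  Position 4: "ab" => no
  Position 5: "bb" => no
  Position 6: "bb" => no
  Position 7: "ba" => no
  Position 8: "ab" => no
Total occurrences: 0

0


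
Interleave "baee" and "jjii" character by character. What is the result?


Interleaving "baee" and "jjii":
  Position 0: 'b' from first, 'j' from second => "bj"
  Position 1: 'a' from first, 'j' from second => "aj"
  Position 2: 'e' from first, 'i' from second => "ei"
  Position 3: 'e' from first, 'i' from second => "ei"
Result: bjajeiei

bjajeiei


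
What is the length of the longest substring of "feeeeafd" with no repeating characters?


Input: "feeeeafd"
Sliding window (track last position of each char):
  Position 0 ('f'): window [0,0] length 1 -- new best
  Position 1 ('e'): window [0,1] length 2 -- new best
  Position 2 ('e'): repeat (last at 1), move window start to 2
  Position 2 ('e'): window [2,2] length 1
  Position 3 ('e'): repeat (last at 2), move window start to 3
  Position 3 ('e'): window [3,3] length 1
  Position 4 ('e'): repeat (last at 3), move window start to 4
  Position 4 ('e'): window [4,4] length 1
  Position 5 ('a'): window [4,5] length 2
  Position 6 ('f'): window [4,6] length 3 -- new best
  Position 7 ('d'): window [4,7] length 4 -- new best
Longest substring with no repeats: "eafd" with length 4

4


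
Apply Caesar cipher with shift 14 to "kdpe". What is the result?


Caesar cipher: shift "kdpe" by 14
  'k' (pos 10) + 14 = pos 24 = 'y'
  'd' (pos 3) + 14 = pos 17 = 'r'
  'p' (pos 15) + 14 = pos 3 = 'd'
  'e' (pos 4) + 14 = pos 18 = 's'
Result: yrds

yrds


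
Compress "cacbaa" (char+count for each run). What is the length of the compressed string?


Input: cacbaa
Runs:
  'c' x 1 => "c1"
  'a' x 1 => "a1"
  'c' x 1 => "c1"
  'b' x 1 => "b1"
  'a' x 2 => "a2"
Compressed: "c1a1c1b1a2"
Compressed length: 10

10


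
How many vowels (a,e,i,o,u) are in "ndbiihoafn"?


Input: ndbiihoafn
Checking each character:
  'n' at position 0: consonant
  'd' at position 1: consonant
  'b' at position 2: consonant
  'i' at position 3: vowel (running total: 1)
  'i' at position 4: vowel (running total: 2)
  'h' at position 5: consonant
  'o' at position 6: vowel (running total: 3)
  'a' at position 7: vowel (running total: 4)
  'f' at position 8: consonant
  'n' at position 9: consonant
Total vowels: 4

4


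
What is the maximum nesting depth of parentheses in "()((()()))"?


Input: "()((()()))"
Tracking depth:
  Position 0 '(': depth becomes 1
  Position 1 ')': depth becomes 0
  Position 2 '(': depth becomes 1
  Position 3 '(': depth becomes 2
  Position 4 '(': depth becomes 3
  Position 5 ')': depth becomes 2
  Position 6 '(': depth becomes 3
  Position 7 ')': depth becomes 2
  Position 8 ')': depth becomes 1
  Position 9 ')': depth becomes 0
Maximum depth reached: 3

3


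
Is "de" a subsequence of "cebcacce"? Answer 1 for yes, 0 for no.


Check if "de" is a subsequence of "cebcacce"
Greedy scan:
  Position 0 ('c'): no match needed
  Position 1 ('e'): no match needed
  Position 2 ('b'): no match needed
  Position 3 ('c'): no match needed
  Position 4 ('a'): no match needed
  Position 5 ('c'): no match needed
  Position 6 ('c'): no match needed
  Position 7 ('e'): no match needed
Only matched 0/2 characters => not a subsequence

0


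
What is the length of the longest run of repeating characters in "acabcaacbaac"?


Input: "acabcaacbaac"
Scanning for longest run:
  Position 1 ('c'): new char, reset run to 1
  Position 2 ('a'): new char, reset run to 1
  Position 3 ('b'): new char, reset run to 1
  Position 4 ('c'): new char, reset run to 1
  Position 5 ('a'): new char, reset run to 1
  Position 6 ('a'): continues run of 'a', length=2
  Position 7 ('c'): new char, reset run to 1
  Position 8 ('b'): new char, reset run to 1
  Position 9 ('a'): new char, reset run to 1
  Position 10 ('a'): continues run of 'a', length=2
  Position 11 ('c'): new char, reset run to 1
Longest run: 'a' with length 2

2


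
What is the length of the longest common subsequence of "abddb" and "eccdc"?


LCS of "abddb" and "eccdc"
DP table:
           e    c    c    d    c
      0    0    0    0    0    0
  a   0    0    0    0    0    0
  b   0    0    0    0    0    0
  d   0    0    0    0    1    1
  d   0    0    0    0    1    1
  b   0    0    0    0    1    1
LCS length = dp[5][5] = 1

1


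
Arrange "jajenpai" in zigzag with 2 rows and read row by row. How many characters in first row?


Zigzag "jajenpai" into 2 rows:
Placing characters:
  'j' => row 0
  'a' => row 1
  'j' => row 0
  'e' => row 1
  'n' => row 0
  'p' => row 1
  'a' => row 0
  'i' => row 1
Rows:
  Row 0: "jjna"
  Row 1: "aepi"
First row length: 4

4


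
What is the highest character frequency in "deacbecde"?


Input: deacbecde
Character counts:
  'a': 1
  'b': 1
  'c': 2
  'd': 2
  'e': 3
Maximum frequency: 3

3


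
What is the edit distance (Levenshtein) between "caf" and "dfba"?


Computing edit distance: "caf" -> "dfba"
DP table:
           d    f    b    a
      0    1    2    3    4
  c   1    1    2    3    4
  a   2    2    2    3    3
  f   3    3    2    3    4
Edit distance = dp[3][4] = 4

4


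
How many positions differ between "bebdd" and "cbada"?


Comparing "bebdd" and "cbada" position by position:
  Position 0: 'b' vs 'c' => DIFFER
  Position 1: 'e' vs 'b' => DIFFER
  Position 2: 'b' vs 'a' => DIFFER
  Position 3: 'd' vs 'd' => same
  Position 4: 'd' vs 'a' => DIFFER
Positions that differ: 4

4


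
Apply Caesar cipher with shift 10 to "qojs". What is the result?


Caesar cipher: shift "qojs" by 10
  'q' (pos 16) + 10 = pos 0 = 'a'
  'o' (pos 14) + 10 = pos 24 = 'y'
  'j' (pos 9) + 10 = pos 19 = 't'
  's' (pos 18) + 10 = pos 2 = 'c'
Result: aytc

aytc


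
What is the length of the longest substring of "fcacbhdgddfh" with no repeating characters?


Input: "fcacbhdgddfh"
Sliding window (track last position of each char):
  Position 0 ('f'): window [0,0] length 1 -- new best
  Position 1 ('c'): window [0,1] length 2 -- new best
  Position 2 ('a'): window [0,2] length 3 -- new best
  Position 3 ('c'): repeat (last at 1), move window start to 2
  Position 3 ('c'): window [2,3] length 2
  Position 4 ('b'): window [2,4] length 3
  Position 5 ('h'): window [2,5] length 4 -- new best
  Position 6 ('d'): window [2,6] length 5 -- new best
  Position 7 ('g'): window [2,7] length 6 -- new best
  Position 8 ('d'): repeat (last at 6), move window start to 7
  Position 8 ('d'): window [7,8] length 2
  Position 9 ('d'): repeat (last at 8), move window start to 9
  Position 9 ('d'): window [9,9] length 1
  Position 10 ('f'): window [9,10] length 2
  Position 11 ('h'): window [9,11] length 3
Longest substring with no repeats: "acbhdg" with length 6

6


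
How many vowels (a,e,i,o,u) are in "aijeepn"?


Input: aijeepn
Checking each character:
  'a' at position 0: vowel (running total: 1)
  'i' at position 1: vowel (running total: 2)
  'j' at position 2: consonant
  'e' at position 3: vowel (running total: 3)
  'e' at position 4: vowel (running total: 4)
  'p' at position 5: consonant
  'n' at position 6: consonant
Total vowels: 4

4


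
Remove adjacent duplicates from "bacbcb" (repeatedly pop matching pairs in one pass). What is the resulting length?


Input: bacbcb
Stack-based adjacent duplicate removal:
  Read 'b': push. Stack: b
  Read 'a': push. Stack: ba
  Read 'c': push. Stack: bac
  Read 'b': push. Stack: bacb
  Read 'c': push. Stack: bacbc
  Read 'b': push. Stack: bacbcb
Final stack: "bacbcb" (length 6)

6


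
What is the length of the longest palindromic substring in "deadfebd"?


Input: "deadfebd"
Checking substrings for palindromes:
  No multi-char palindromic substrings found
Longest palindromic substring: "d" with length 1

1


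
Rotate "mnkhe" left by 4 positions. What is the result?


Input: "mnkhe", rotate left by 4
First 4 characters: "mnkh"
Remaining characters: "e"
Concatenate remaining + first: "e" + "mnkh" = "emnkh"

emnkh


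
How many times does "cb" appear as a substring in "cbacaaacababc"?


Searching for "cb" in "cbacaaacababc"
Scanning each position:
  Position 0: "cb" => MATCH
  Position 1: "ba" => no
  Position 2: "ac" => no
  Position 3: "ca" => no
  Position 4: "aa" => no
  Position 5: "aa" => no
  Position 6: "ac" => no
  Position 7: "ca" => no
  Position 8: "ab" => no
  Position 9: "ba" => no
  Position 10: "ab" => no
  Position 11: "bc" => no
Total occurrences: 1

1


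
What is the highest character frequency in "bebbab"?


Input: bebbab
Character counts:
  'a': 1
  'b': 4
  'e': 1
Maximum frequency: 4

4


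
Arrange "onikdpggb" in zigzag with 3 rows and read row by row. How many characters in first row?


Zigzag "onikdpggb" into 3 rows:
Placing characters:
  'o' => row 0
  'n' => row 1
  'i' => row 2
  'k' => row 1
  'd' => row 0
  'p' => row 1
  'g' => row 2
  'g' => row 1
  'b' => row 0
Rows:
  Row 0: "odb"
  Row 1: "nkpg"
  Row 2: "ig"
First row length: 3

3


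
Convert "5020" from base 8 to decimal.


Input: "5020" in base 8
Positional expansion:
  Digit '5' (value 5) x 8^3 = 2560
  Digit '0' (value 0) x 8^2 = 0
  Digit '2' (value 2) x 8^1 = 16
  Digit '0' (value 0) x 8^0 = 0
Sum = 2576

2576


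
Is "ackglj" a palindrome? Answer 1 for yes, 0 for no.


Input: ackglj
Reversed: jlgkca
  Compare pos 0 ('a') with pos 5 ('j'): MISMATCH
  Compare pos 1 ('c') with pos 4 ('l'): MISMATCH
  Compare pos 2 ('k') with pos 3 ('g'): MISMATCH
Result: not a palindrome

0


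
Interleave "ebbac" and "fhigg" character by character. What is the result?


Interleaving "ebbac" and "fhigg":
  Position 0: 'e' from first, 'f' from second => "ef"
  Position 1: 'b' from first, 'h' from second => "bh"
  Position 2: 'b' from first, 'i' from second => "bi"
  Position 3: 'a' from first, 'g' from second => "ag"
  Position 4: 'c' from first, 'g' from second => "cg"
Result: efbhbiagcg

efbhbiagcg
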